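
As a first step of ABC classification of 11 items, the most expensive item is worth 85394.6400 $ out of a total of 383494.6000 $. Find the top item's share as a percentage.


Top item = 85394.6400
Total = 383494.6000
Percentage = 85394.6400 / 383494.6000 * 100 = 22.2675

22.2675%


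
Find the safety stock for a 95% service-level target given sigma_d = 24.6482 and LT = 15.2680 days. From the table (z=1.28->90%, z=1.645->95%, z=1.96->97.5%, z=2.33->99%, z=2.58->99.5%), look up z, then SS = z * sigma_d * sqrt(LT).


From the table, SL = 95% corresponds to z = 1.645
sqrt(LT) = sqrt(15.2680) = 3.9074
SS = 1.645 * 24.6482 * 3.9074 = 158.4317

158.4317 units


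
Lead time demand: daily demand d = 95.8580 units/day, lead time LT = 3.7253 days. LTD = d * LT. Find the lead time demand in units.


LTD = 95.8580 * 3.7253 = 357.0998

357.0998 units


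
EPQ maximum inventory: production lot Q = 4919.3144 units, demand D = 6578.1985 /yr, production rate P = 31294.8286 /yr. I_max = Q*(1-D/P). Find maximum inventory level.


D/P = 0.2102
1 - D/P = 0.7898
I_max = 4919.3144 * 0.7898 = 3885.2705

3885.2705 units


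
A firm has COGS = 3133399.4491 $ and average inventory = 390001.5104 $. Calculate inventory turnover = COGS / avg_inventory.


Turnover = 3133399.4491 / 390001.5104 = 8.0343

8.0343


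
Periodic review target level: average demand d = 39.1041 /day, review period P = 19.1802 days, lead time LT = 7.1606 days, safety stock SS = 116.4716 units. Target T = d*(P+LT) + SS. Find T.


P + LT = 26.3408
d*(P+LT) = 39.1041 * 26.3408 = 1030.0333
T = 1030.0333 + 116.4716 = 1146.5049

1146.5049 units


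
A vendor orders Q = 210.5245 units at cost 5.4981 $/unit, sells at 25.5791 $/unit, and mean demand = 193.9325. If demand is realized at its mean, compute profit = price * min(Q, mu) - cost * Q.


Sales at mu = min(210.5245, 193.9325) = 193.9325
Revenue = 25.5791 * 193.9325 = 4960.6188
Total cost = 5.4981 * 210.5245 = 1157.4848
Profit = 4960.6188 - 1157.4848 = 3803.1341

3803.1341 $


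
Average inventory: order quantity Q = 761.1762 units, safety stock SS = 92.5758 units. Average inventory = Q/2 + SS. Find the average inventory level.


Q/2 = 380.5881
Avg = 380.5881 + 92.5758 = 473.1639

473.1639 units


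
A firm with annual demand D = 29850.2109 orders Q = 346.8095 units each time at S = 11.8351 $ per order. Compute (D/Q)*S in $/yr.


Number of orders = D/Q = 86.0709
Cost = 86.0709 * 11.8351 = 1018.6579

1018.6579 $/yr


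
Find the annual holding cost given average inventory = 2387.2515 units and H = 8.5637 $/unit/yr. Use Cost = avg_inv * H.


Cost = 2387.2515 * 8.5637 = 20443.7057

20443.7057 $/yr


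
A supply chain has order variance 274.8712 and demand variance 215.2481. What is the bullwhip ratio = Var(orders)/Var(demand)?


BW = 274.8712 / 215.2481 = 1.2770

1.2770


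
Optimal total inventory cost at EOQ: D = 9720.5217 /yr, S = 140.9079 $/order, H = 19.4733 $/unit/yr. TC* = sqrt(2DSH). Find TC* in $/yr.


2*D*S*H = 53345091.7972
TC* = sqrt(53345091.7972) = 7303.7724

7303.7724 $/yr


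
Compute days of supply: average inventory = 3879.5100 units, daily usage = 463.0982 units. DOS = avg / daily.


DOS = 3879.5100 / 463.0982 = 8.3773

8.3773 days


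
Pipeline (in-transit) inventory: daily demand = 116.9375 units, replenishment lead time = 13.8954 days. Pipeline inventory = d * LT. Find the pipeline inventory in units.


Pipeline = 116.9375 * 13.8954 = 1624.8933

1624.8933 units


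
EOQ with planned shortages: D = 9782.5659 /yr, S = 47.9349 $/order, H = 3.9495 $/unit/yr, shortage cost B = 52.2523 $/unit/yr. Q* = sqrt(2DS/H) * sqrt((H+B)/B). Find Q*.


sqrt(2DS/H) = 487.2998
sqrt((H+B)/B) = 1.0371
Q* = 487.2998 * 1.0371 = 505.3807

505.3807 units


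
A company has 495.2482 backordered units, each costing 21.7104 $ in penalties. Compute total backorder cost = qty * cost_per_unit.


Total = 495.2482 * 21.7104 = 10752.0365

10752.0365 $


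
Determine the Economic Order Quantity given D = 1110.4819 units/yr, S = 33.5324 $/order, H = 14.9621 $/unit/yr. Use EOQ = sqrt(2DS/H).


2*D*S = 2 * 1110.4819 * 33.5324 = 74474.2465
2*D*S/H = 4977.5263
EOQ = sqrt(4977.5263) = 70.5516

70.5516 units


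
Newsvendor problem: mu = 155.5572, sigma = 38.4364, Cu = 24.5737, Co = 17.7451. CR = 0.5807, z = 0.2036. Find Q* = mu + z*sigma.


CR = Cu/(Cu+Co) = 24.5737/(24.5737+17.7451) = 0.5807
z = 0.2036
Q* = 155.5572 + 0.2036 * 38.4364 = 163.3829

163.3829 units


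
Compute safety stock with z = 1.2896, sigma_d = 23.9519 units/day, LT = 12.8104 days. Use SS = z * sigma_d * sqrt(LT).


sqrt(LT) = sqrt(12.8104) = 3.5792
SS = 1.2896 * 23.9519 * 3.5792 = 110.5545

110.5545 units


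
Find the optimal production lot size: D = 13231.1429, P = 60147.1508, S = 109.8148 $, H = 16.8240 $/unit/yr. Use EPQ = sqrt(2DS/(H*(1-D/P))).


1 - D/P = 1 - 0.2200 = 0.7800
H*(1-D/P) = 13.1231
2DS = 2905950.6227
EPQ = sqrt(221438.4228) = 470.5724

470.5724 units


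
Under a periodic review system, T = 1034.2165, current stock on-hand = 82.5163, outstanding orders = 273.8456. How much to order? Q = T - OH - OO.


Inventory position = OH + OO = 82.5163 + 273.8456 = 356.3619
Q = 1034.2165 - 356.3619 = 677.8546

677.8546 units


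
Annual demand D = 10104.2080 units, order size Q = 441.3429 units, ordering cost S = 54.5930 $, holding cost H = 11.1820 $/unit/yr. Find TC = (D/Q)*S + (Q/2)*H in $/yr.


Ordering cost = D*S/Q = 1249.8650
Holding cost = Q*H/2 = 2467.5482
TC = 1249.8650 + 2467.5482 = 3717.4131

3717.4131 $/yr


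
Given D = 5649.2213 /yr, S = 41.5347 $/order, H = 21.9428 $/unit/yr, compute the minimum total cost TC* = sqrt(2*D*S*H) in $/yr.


2*D*S*H = 10297260.6562
TC* = sqrt(10297260.6562) = 3208.9345

3208.9345 $/yr


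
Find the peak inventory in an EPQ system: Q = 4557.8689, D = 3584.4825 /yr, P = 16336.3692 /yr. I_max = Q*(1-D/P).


D/P = 0.2194
1 - D/P = 0.7806
I_max = 4557.8689 * 0.7806 = 3557.7935

3557.7935 units


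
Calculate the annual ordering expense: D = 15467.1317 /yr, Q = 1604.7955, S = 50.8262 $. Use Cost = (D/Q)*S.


Number of orders = D/Q = 9.6381
Cost = 9.6381 * 50.8262 = 489.8665

489.8665 $/yr


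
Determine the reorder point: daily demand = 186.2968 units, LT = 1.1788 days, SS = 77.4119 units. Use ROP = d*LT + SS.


d*LT = 186.2968 * 1.1788 = 219.6067
ROP = 219.6067 + 77.4119 = 297.0186

297.0186 units


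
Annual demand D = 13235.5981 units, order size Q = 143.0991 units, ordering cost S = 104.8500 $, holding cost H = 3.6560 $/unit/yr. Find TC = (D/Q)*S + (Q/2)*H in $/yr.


Ordering cost = D*S/Q = 9697.8420
Holding cost = Q*H/2 = 261.5852
TC = 9697.8420 + 261.5852 = 9959.4271

9959.4271 $/yr


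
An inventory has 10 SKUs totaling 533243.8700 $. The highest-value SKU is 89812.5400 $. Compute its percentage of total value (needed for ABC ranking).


Top item = 89812.5400
Total = 533243.8700
Percentage = 89812.5400 / 533243.8700 * 100 = 16.8427

16.8427%


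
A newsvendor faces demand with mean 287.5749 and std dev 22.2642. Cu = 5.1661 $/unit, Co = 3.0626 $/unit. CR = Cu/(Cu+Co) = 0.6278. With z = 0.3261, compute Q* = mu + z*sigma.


CR = Cu/(Cu+Co) = 5.1661/(5.1661+3.0626) = 0.6278
z = 0.3261
Q* = 287.5749 + 0.3261 * 22.2642 = 294.8353

294.8353 units


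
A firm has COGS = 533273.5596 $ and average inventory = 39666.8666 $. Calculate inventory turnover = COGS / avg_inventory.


Turnover = 533273.5596 / 39666.8666 = 13.4438

13.4438


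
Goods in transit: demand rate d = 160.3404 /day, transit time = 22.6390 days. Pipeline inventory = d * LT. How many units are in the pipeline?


Pipeline = 160.3404 * 22.6390 = 3629.9463

3629.9463 units


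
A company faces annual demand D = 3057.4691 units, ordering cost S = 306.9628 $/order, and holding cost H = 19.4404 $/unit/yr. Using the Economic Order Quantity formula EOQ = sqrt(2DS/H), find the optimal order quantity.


2*D*S = 2 * 3057.4691 * 306.9628 = 1877058.5517
2*D*S/H = 96554.5231
EOQ = sqrt(96554.5231) = 310.7322

310.7322 units


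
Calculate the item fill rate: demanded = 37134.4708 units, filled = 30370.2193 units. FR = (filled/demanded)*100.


FR = 30370.2193 / 37134.4708 * 100 = 81.7844

81.7844%


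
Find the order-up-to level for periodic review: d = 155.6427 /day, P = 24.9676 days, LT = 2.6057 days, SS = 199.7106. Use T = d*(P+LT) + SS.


P + LT = 27.5733
d*(P+LT) = 155.6427 * 27.5733 = 4291.5829
T = 4291.5829 + 199.7106 = 4491.2935

4491.2935 units


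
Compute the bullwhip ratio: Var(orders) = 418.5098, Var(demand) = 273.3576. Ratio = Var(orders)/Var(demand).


BW = 418.5098 / 273.3576 = 1.5310

1.5310


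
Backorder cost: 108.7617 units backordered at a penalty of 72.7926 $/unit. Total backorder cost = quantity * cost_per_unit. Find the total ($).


Total = 108.7617 * 72.7926 = 7917.0469

7917.0469 $


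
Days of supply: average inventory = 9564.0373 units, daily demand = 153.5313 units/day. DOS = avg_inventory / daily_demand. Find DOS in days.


DOS = 9564.0373 / 153.5313 = 62.2937

62.2937 days


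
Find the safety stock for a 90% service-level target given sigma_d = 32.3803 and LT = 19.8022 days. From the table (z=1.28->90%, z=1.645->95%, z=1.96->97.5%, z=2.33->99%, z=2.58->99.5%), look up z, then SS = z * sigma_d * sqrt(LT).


From the table, SL = 90% corresponds to z = 1.28
sqrt(LT) = sqrt(19.8022) = 4.4500
SS = 1.28 * 32.3803 * 4.4500 = 184.4368

184.4368 units


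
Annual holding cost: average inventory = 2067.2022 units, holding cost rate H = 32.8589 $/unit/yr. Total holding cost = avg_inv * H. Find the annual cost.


Cost = 2067.2022 * 32.8589 = 67925.9904

67925.9904 $/yr


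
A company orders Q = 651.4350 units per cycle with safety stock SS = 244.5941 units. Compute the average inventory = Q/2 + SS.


Q/2 = 325.7175
Avg = 325.7175 + 244.5941 = 570.3116

570.3116 units


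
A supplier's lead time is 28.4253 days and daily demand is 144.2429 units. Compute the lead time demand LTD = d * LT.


LTD = 144.2429 * 28.4253 = 4100.1477

4100.1477 units


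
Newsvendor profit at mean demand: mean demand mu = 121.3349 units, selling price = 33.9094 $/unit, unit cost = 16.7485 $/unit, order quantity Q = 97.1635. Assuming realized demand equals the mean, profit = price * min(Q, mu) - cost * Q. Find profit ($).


Sales at mu = min(97.1635, 121.3349) = 97.1635
Revenue = 33.9094 * 97.1635 = 3294.7560
Total cost = 16.7485 * 97.1635 = 1627.3429
Profit = 3294.7560 - 1627.3429 = 1667.4131

1667.4131 $


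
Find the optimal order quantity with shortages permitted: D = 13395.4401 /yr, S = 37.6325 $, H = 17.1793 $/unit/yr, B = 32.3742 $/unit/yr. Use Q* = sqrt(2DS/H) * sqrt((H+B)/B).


sqrt(2DS/H) = 242.2547
sqrt((H+B)/B) = 1.2372
Q* = 242.2547 * 1.2372 = 299.7160

299.7160 units


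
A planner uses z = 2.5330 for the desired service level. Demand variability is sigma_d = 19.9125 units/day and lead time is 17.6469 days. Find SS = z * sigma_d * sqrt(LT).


sqrt(LT) = sqrt(17.6469) = 4.2008
SS = 2.5330 * 19.9125 * 4.2008 = 211.8825

211.8825 units


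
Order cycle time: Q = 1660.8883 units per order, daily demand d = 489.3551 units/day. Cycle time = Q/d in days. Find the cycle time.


Cycle = 1660.8883 / 489.3551 = 3.3940

3.3940 days


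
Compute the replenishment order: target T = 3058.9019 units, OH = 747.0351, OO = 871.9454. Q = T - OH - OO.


Inventory position = OH + OO = 747.0351 + 871.9454 = 1618.9805
Q = 3058.9019 - 1618.9805 = 1439.9214

1439.9214 units


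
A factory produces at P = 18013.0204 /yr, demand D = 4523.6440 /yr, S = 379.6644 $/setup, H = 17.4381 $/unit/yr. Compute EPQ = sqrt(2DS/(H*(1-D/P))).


1 - D/P = 1 - 0.2511 = 0.7489
H*(1-D/P) = 13.0588
2DS = 3434933.1701
EPQ = sqrt(263035.1546) = 512.8695

512.8695 units


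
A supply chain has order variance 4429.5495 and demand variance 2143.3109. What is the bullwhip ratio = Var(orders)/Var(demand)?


BW = 4429.5495 / 2143.3109 = 2.0667

2.0667


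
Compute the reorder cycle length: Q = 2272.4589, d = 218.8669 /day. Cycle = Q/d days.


Cycle = 2272.4589 / 218.8669 = 10.3828

10.3828 days


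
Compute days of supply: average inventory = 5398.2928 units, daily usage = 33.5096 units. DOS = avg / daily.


DOS = 5398.2928 / 33.5096 = 161.0969

161.0969 days


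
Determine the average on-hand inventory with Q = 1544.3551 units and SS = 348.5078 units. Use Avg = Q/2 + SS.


Q/2 = 772.1775
Avg = 772.1775 + 348.5078 = 1120.6853

1120.6853 units


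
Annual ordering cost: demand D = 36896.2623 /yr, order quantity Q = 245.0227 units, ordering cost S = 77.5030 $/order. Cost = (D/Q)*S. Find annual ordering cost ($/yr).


Number of orders = D/Q = 150.5830
Cost = 150.5830 * 77.5030 = 11670.6371

11670.6371 $/yr


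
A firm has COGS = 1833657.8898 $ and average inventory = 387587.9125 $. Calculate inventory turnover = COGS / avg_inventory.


Turnover = 1833657.8898 / 387587.9125 = 4.7309

4.7309


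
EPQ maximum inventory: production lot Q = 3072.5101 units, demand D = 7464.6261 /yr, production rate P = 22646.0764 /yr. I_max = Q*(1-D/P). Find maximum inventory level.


D/P = 0.3296
1 - D/P = 0.6704
I_max = 3072.5101 * 0.6704 = 2059.7457

2059.7457 units


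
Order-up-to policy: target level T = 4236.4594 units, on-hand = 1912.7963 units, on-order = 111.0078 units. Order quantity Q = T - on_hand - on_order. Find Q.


Inventory position = OH + OO = 1912.7963 + 111.0078 = 2023.8041
Q = 4236.4594 - 2023.8041 = 2212.6553

2212.6553 units


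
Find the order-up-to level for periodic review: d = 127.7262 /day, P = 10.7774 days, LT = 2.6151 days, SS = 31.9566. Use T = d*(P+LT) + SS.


P + LT = 13.3925
d*(P+LT) = 127.7262 * 13.3925 = 1710.5731
T = 1710.5731 + 31.9566 = 1742.5297

1742.5297 units


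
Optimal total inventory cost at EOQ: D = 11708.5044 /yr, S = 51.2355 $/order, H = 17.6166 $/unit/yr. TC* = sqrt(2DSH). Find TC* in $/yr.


2*D*S*H = 21136082.3007
TC* = sqrt(21136082.3007) = 4597.3995

4597.3995 $/yr


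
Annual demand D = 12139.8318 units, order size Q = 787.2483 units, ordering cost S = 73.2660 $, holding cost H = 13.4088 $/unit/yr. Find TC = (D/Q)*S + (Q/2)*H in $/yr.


Ordering cost = D*S/Q = 1129.8048
Holding cost = Q*H/2 = 5278.0275
TC = 1129.8048 + 5278.0275 = 6407.8323

6407.8323 $/yr


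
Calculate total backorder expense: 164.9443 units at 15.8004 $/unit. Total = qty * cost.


Total = 164.9443 * 15.8004 = 2606.1859

2606.1859 $


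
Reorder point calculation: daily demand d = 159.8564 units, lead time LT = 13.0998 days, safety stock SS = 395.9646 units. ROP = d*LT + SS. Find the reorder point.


d*LT = 159.8564 * 13.0998 = 2094.0869
ROP = 2094.0869 + 395.9646 = 2490.0515

2490.0515 units


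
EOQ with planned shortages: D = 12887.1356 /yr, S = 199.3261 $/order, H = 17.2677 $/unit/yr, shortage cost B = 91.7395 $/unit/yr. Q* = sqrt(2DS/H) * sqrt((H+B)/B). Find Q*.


sqrt(2DS/H) = 545.4539
sqrt((H+B)/B) = 1.0901
Q* = 545.4539 * 1.0901 = 594.5761

594.5761 units


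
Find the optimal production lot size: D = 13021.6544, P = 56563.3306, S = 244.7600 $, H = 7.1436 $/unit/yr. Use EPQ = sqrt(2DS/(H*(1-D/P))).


1 - D/P = 1 - 0.2302 = 0.7698
H*(1-D/P) = 5.4990
2DS = 6374360.2619
EPQ = sqrt(1159175.8019) = 1076.6503

1076.6503 units


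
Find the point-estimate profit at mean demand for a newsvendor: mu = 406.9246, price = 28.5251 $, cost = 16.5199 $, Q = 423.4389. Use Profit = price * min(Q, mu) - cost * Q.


Sales at mu = min(423.4389, 406.9246) = 406.9246
Revenue = 28.5251 * 406.9246 = 11607.5649
Total cost = 16.5199 * 423.4389 = 6995.1683
Profit = 11607.5649 - 6995.1683 = 4612.3966

4612.3966 $


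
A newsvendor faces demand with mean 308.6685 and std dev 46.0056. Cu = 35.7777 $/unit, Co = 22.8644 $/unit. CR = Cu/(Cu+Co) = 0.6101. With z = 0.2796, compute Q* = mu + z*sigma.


CR = Cu/(Cu+Co) = 35.7777/(35.7777+22.8644) = 0.6101
z = 0.2796
Q* = 308.6685 + 0.2796 * 46.0056 = 321.5317

321.5317 units


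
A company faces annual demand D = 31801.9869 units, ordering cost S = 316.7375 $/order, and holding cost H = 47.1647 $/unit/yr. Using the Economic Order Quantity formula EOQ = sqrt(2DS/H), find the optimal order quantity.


2*D*S = 2 * 31801.9869 * 316.7375 = 20145763.6515
2*D*S/H = 427136.4739
EOQ = sqrt(427136.4739) = 653.5568

653.5568 units


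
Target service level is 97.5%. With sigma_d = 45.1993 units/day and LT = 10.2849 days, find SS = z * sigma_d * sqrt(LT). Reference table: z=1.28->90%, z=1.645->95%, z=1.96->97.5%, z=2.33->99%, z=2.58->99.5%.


From the table, SL = 97.5% corresponds to z = 1.96
sqrt(LT) = sqrt(10.2849) = 3.2070
SS = 1.96 * 45.1993 * 3.2070 = 284.1108

284.1108 units


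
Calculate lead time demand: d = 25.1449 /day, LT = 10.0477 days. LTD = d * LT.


LTD = 25.1449 * 10.0477 = 252.6484

252.6484 units


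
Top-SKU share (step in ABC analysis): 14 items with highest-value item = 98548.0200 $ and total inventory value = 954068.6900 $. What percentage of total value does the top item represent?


Top item = 98548.0200
Total = 954068.6900
Percentage = 98548.0200 / 954068.6900 * 100 = 10.3292

10.3292%


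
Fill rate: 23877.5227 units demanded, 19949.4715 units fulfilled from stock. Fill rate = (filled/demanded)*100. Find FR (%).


FR = 19949.4715 / 23877.5227 * 100 = 83.5492

83.5492%


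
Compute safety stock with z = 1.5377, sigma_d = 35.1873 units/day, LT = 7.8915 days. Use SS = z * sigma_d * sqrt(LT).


sqrt(LT) = sqrt(7.8915) = 2.8092
SS = 1.5377 * 35.1873 * 2.8092 = 151.9978

151.9978 units


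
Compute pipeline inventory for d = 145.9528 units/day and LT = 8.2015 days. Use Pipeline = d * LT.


Pipeline = 145.9528 * 8.2015 = 1197.0319

1197.0319 units


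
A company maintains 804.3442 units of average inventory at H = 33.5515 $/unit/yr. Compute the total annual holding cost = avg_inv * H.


Cost = 804.3442 * 33.5515 = 26986.9544

26986.9544 $/yr


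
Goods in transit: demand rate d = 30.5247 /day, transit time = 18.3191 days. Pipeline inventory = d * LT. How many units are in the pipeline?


Pipeline = 30.5247 * 18.3191 = 559.1850

559.1850 units


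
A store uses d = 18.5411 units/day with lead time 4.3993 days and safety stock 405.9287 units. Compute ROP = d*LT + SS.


d*LT = 18.5411 * 4.3993 = 81.5679
ROP = 81.5679 + 405.9287 = 487.4966

487.4966 units


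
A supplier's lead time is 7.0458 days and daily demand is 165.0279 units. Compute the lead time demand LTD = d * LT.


LTD = 165.0279 * 7.0458 = 1162.7536

1162.7536 units


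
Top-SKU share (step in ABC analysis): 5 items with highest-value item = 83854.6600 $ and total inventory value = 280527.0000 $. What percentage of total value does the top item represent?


Top item = 83854.6600
Total = 280527.0000
Percentage = 83854.6600 / 280527.0000 * 100 = 29.8918

29.8918%


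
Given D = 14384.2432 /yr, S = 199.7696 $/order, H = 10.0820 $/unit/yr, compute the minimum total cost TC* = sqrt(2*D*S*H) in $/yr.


2*D*S*H = 57941949.8670
TC* = sqrt(57941949.8670) = 7611.9610

7611.9610 $/yr


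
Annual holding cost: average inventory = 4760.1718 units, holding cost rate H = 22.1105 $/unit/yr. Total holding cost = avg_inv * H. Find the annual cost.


Cost = 4760.1718 * 22.1105 = 105249.7786

105249.7786 $/yr


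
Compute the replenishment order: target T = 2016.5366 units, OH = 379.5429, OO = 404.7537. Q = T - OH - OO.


Inventory position = OH + OO = 379.5429 + 404.7537 = 784.2966
Q = 2016.5366 - 784.2966 = 1232.2400

1232.2400 units


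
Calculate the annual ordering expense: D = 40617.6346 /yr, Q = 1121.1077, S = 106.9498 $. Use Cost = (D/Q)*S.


Number of orders = D/Q = 36.2299
Cost = 36.2299 * 106.9498 = 3874.7820

3874.7820 $/yr


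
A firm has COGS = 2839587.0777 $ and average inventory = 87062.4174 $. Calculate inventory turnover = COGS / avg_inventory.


Turnover = 2839587.0777 / 87062.4174 = 32.6155

32.6155


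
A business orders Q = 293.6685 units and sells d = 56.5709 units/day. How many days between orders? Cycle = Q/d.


Cycle = 293.6685 / 56.5709 = 5.1912

5.1912 days


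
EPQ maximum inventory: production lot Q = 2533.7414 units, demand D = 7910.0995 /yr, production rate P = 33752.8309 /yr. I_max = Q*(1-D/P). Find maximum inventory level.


D/P = 0.2344
1 - D/P = 0.7656
I_max = 2533.7414 * 0.7656 = 1939.9498

1939.9498 units


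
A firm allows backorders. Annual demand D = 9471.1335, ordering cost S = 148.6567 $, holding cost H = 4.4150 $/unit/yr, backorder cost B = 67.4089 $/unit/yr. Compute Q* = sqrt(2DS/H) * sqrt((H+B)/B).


sqrt(2DS/H) = 798.6249
sqrt((H+B)/B) = 1.0322
Q* = 798.6249 * 1.0322 = 824.3635

824.3635 units


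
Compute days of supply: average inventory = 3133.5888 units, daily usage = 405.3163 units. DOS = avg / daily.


DOS = 3133.5888 / 405.3163 = 7.7312

7.7312 days


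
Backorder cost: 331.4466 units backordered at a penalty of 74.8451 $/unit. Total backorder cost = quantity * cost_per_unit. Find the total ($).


Total = 331.4466 * 74.8451 = 24807.1539

24807.1539 $


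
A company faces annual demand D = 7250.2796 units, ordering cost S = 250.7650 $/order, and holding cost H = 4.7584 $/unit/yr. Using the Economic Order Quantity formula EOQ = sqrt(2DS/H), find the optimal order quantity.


2*D*S = 2 * 7250.2796 * 250.7650 = 3636232.7278
2*D*S/H = 764171.3029
EOQ = sqrt(764171.3029) = 874.1689

874.1689 units


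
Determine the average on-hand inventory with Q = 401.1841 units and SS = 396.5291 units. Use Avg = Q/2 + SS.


Q/2 = 200.5921
Avg = 200.5921 + 396.5291 = 597.1212

597.1212 units


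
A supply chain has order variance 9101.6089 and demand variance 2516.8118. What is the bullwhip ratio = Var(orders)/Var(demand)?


BW = 9101.6089 / 2516.8118 = 3.6163

3.6163


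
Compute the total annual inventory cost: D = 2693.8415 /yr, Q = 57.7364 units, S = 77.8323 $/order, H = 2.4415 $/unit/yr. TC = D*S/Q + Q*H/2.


Ordering cost = D*S/Q = 3631.4678
Holding cost = Q*H/2 = 70.4817
TC = 3631.4678 + 70.4817 = 3701.9496

3701.9496 $/yr


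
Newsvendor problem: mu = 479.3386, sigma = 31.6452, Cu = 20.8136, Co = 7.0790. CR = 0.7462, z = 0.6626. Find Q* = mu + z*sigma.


CR = Cu/(Cu+Co) = 20.8136/(20.8136+7.0790) = 0.7462
z = 0.6626
Q* = 479.3386 + 0.6626 * 31.6452 = 500.3067

500.3067 units


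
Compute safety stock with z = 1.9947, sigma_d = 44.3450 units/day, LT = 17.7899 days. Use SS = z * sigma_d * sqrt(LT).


sqrt(LT) = sqrt(17.7899) = 4.2178
SS = 1.9947 * 44.3450 * 4.2178 = 373.0860

373.0860 units


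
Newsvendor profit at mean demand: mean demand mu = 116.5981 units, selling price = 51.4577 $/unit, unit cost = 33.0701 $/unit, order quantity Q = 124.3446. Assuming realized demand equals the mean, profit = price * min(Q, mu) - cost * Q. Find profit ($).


Sales at mu = min(124.3446, 116.5981) = 116.5981
Revenue = 51.4577 * 116.5981 = 5999.8701
Total cost = 33.0701 * 124.3446 = 4112.0884
Profit = 5999.8701 - 4112.0884 = 1887.7817

1887.7817 $


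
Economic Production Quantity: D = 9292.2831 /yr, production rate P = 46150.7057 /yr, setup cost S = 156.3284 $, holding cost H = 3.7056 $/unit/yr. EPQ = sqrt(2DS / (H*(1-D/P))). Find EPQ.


1 - D/P = 1 - 0.2013 = 0.7987
H*(1-D/P) = 2.9595
2DS = 2905295.4987
EPQ = sqrt(981687.7568) = 990.8016

990.8016 units


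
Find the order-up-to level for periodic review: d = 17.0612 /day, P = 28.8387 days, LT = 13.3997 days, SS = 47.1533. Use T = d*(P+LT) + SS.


P + LT = 42.2384
d*(P+LT) = 17.0612 * 42.2384 = 720.6378
T = 720.6378 + 47.1533 = 767.7911

767.7911 units


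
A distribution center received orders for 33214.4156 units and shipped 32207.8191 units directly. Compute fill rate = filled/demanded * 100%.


FR = 32207.8191 / 33214.4156 * 100 = 96.9694

96.9694%


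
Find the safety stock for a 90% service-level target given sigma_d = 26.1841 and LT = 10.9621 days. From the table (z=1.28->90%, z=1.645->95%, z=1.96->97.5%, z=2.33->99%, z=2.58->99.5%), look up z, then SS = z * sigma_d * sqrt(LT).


From the table, SL = 90% corresponds to z = 1.28
sqrt(LT) = sqrt(10.9621) = 3.3109
SS = 1.28 * 26.1841 * 3.3109 = 110.9672

110.9672 units


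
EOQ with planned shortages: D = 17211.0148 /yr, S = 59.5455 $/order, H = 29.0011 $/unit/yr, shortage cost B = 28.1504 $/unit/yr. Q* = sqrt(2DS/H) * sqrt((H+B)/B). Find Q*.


sqrt(2DS/H) = 265.8493
sqrt((H+B)/B) = 1.4249
Q* = 265.8493 * 1.4249 = 378.7974

378.7974 units


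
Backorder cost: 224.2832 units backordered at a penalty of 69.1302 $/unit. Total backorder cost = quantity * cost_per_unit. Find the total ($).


Total = 224.2832 * 69.1302 = 15504.7425

15504.7425 $


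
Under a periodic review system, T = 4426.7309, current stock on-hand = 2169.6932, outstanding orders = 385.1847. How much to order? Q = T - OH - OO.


Inventory position = OH + OO = 2169.6932 + 385.1847 = 2554.8779
Q = 4426.7309 - 2554.8779 = 1871.8530

1871.8530 units


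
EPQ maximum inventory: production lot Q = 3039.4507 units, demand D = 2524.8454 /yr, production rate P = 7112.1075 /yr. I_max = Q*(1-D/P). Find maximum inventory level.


D/P = 0.3550
1 - D/P = 0.6450
I_max = 3039.4507 * 0.6450 = 1960.4255

1960.4255 units


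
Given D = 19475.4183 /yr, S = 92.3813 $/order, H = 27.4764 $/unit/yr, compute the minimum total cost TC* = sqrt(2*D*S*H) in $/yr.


2*D*S*H = 98869124.7703
TC* = sqrt(98869124.7703) = 9943.2955

9943.2955 $/yr


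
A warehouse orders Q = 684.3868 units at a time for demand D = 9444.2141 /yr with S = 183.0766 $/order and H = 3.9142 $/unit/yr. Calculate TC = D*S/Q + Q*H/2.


Ordering cost = D*S/Q = 2526.3705
Holding cost = Q*H/2 = 1339.4134
TC = 2526.3705 + 1339.4134 = 3865.7839

3865.7839 $/yr


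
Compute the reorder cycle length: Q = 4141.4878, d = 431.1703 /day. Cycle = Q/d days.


Cycle = 4141.4878 / 431.1703 = 9.6052

9.6052 days


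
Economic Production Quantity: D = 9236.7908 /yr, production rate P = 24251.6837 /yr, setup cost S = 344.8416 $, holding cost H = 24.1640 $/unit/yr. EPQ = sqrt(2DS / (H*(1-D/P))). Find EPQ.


1 - D/P = 1 - 0.3809 = 0.6191
H*(1-D/P) = 14.9606
2DS = 6370459.4367
EPQ = sqrt(425815.6159) = 652.5455

652.5455 units


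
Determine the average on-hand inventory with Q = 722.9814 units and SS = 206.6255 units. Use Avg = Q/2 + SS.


Q/2 = 361.4907
Avg = 361.4907 + 206.6255 = 568.1162

568.1162 units


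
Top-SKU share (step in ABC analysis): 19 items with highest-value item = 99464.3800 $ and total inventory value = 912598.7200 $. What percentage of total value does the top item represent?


Top item = 99464.3800
Total = 912598.7200
Percentage = 99464.3800 / 912598.7200 * 100 = 10.8990

10.8990%


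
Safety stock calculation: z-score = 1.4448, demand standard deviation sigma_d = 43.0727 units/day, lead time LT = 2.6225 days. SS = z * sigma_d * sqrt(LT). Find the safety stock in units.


sqrt(LT) = sqrt(2.6225) = 1.6194
SS = 1.4448 * 43.0727 * 1.6194 = 100.7784

100.7784 units


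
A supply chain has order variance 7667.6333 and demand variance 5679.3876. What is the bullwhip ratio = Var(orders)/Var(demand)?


BW = 7667.6333 / 5679.3876 = 1.3501

1.3501


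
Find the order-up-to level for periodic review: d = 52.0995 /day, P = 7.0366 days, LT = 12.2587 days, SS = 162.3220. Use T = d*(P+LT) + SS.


P + LT = 19.2953
d*(P+LT) = 52.0995 * 19.2953 = 1005.2755
T = 1005.2755 + 162.3220 = 1167.5975

1167.5975 units


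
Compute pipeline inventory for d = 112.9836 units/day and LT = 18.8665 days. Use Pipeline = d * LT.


Pipeline = 112.9836 * 18.8665 = 2131.6051

2131.6051 units


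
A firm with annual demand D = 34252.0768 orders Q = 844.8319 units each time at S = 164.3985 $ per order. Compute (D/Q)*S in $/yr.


Number of orders = D/Q = 40.5431
Cost = 40.5431 * 164.3985 = 6665.2195

6665.2195 $/yr


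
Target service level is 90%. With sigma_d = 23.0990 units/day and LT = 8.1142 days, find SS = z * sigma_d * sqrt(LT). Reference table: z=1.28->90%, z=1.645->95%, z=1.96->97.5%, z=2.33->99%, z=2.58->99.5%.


From the table, SL = 90% corresponds to z = 1.28
sqrt(LT) = sqrt(8.1142) = 2.8485
SS = 1.28 * 23.0990 * 2.8485 = 84.2221

84.2221 units


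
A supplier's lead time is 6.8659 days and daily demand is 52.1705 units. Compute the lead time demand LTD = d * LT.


LTD = 52.1705 * 6.8659 = 358.1974

358.1974 units


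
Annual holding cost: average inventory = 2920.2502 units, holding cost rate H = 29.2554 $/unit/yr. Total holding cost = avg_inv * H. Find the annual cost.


Cost = 2920.2502 * 29.2554 = 85433.0877

85433.0877 $/yr


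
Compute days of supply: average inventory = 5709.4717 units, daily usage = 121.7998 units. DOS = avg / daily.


DOS = 5709.4717 / 121.7998 = 46.8759

46.8759 days


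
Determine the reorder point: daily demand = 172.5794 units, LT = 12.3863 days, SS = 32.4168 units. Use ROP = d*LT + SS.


d*LT = 172.5794 * 12.3863 = 2137.6202
ROP = 2137.6202 + 32.4168 = 2170.0370

2170.0370 units


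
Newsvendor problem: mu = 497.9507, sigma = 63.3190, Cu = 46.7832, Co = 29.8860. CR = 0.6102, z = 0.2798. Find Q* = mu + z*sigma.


CR = Cu/(Cu+Co) = 46.7832/(46.7832+29.8860) = 0.6102
z = 0.2798
Q* = 497.9507 + 0.2798 * 63.3190 = 515.6674

515.6674 units


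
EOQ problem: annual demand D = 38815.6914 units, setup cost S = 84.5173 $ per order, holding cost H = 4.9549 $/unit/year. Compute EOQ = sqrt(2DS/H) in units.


2*D*S = 2 * 38815.6914 * 84.5173 = 6561194.8695
2*D*S/H = 1324183.1055
EOQ = sqrt(1324183.1055) = 1150.7316

1150.7316 units


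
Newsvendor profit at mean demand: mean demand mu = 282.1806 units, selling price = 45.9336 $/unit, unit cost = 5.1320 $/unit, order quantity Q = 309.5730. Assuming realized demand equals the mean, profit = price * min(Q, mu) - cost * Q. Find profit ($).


Sales at mu = min(309.5730, 282.1806) = 282.1806
Revenue = 45.9336 * 282.1806 = 12961.5708
Total cost = 5.1320 * 309.5730 = 1588.7286
Profit = 12961.5708 - 1588.7286 = 11372.8422

11372.8422 $


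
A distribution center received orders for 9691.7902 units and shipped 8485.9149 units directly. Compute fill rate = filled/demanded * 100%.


FR = 8485.9149 / 9691.7902 * 100 = 87.5578

87.5578%


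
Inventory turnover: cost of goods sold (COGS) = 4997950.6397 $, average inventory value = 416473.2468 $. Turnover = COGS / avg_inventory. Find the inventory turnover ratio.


Turnover = 4997950.6397 / 416473.2468 = 12.0007

12.0007


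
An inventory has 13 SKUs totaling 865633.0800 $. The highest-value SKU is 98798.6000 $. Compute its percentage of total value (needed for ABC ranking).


Top item = 98798.6000
Total = 865633.0800
Percentage = 98798.6000 / 865633.0800 * 100 = 11.4135

11.4135%


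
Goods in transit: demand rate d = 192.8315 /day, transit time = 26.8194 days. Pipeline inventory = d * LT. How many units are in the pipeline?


Pipeline = 192.8315 * 26.8194 = 5171.6251

5171.6251 units


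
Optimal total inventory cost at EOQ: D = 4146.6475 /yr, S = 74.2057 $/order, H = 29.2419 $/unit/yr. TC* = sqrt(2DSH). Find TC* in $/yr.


2*D*S*H = 17995750.6838
TC* = sqrt(17995750.6838) = 4242.1399

4242.1399 $/yr


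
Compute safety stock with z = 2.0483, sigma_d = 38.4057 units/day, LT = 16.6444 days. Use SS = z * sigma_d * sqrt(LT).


sqrt(LT) = sqrt(16.6444) = 4.0798
SS = 2.0483 * 38.4057 * 4.0798 = 320.9396

320.9396 units


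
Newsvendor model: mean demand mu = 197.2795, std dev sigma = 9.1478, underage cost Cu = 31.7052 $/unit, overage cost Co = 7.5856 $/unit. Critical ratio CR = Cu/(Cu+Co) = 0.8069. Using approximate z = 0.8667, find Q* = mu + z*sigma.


CR = Cu/(Cu+Co) = 31.7052/(31.7052+7.5856) = 0.8069
z = 0.8667
Q* = 197.2795 + 0.8667 * 9.1478 = 205.2079

205.2079 units


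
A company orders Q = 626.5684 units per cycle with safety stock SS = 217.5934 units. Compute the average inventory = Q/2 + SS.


Q/2 = 313.2842
Avg = 313.2842 + 217.5934 = 530.8776

530.8776 units


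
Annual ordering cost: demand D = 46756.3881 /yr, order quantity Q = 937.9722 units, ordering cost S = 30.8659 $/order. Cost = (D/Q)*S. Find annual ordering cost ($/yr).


Number of orders = D/Q = 49.8484
Cost = 49.8484 * 30.8659 = 1538.6149

1538.6149 $/yr


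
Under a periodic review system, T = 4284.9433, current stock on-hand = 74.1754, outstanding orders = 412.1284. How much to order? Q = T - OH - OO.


Inventory position = OH + OO = 74.1754 + 412.1284 = 486.3038
Q = 4284.9433 - 486.3038 = 3798.6395

3798.6395 units


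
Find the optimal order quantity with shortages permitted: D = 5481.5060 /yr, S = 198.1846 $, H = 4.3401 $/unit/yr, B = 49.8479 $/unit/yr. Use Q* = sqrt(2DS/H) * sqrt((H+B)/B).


sqrt(2DS/H) = 707.5384
sqrt((H+B)/B) = 1.0426
Q* = 707.5384 * 1.0426 = 737.6972

737.6972 units


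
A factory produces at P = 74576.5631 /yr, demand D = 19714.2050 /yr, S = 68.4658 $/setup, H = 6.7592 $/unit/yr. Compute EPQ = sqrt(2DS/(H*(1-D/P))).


1 - D/P = 1 - 0.2643 = 0.7357
H*(1-D/P) = 4.9724
2DS = 2699497.6334
EPQ = sqrt(542894.6329) = 736.8138

736.8138 units


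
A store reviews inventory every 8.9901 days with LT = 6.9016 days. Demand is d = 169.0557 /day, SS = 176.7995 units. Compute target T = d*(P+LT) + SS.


P + LT = 15.8917
d*(P+LT) = 169.0557 * 15.8917 = 2686.5825
T = 2686.5825 + 176.7995 = 2863.3820

2863.3820 units


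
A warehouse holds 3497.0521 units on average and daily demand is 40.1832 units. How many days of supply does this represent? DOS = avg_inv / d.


DOS = 3497.0521 / 40.1832 = 87.0277

87.0277 days


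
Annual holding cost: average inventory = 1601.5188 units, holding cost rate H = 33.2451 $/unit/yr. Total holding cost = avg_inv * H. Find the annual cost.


Cost = 1601.5188 * 33.2451 = 53242.6527

53242.6527 $/yr


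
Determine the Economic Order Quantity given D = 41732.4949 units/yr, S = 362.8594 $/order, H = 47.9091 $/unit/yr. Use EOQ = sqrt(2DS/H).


2*D*S = 2 * 41732.4949 * 362.8594 = 30286056.1198
2*D*S/H = 632156.6492
EOQ = sqrt(632156.6492) = 795.0828

795.0828 units


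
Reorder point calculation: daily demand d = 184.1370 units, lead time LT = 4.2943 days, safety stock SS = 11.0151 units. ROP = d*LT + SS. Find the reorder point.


d*LT = 184.1370 * 4.2943 = 790.7395
ROP = 790.7395 + 11.0151 = 801.7546

801.7546 units


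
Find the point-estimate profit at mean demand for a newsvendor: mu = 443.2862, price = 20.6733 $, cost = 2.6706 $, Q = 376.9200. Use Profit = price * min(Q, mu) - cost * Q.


Sales at mu = min(376.9200, 443.2862) = 376.9200
Revenue = 20.6733 * 376.9200 = 7792.1802
Total cost = 2.6706 * 376.9200 = 1006.6026
Profit = 7792.1802 - 1006.6026 = 6785.5777

6785.5777 $


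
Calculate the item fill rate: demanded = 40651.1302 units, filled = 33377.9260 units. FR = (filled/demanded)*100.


FR = 33377.9260 / 40651.1302 * 100 = 82.1082

82.1082%


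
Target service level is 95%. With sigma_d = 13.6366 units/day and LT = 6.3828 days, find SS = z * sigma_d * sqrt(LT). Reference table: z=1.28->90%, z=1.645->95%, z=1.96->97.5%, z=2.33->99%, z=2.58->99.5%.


From the table, SL = 95% corresponds to z = 1.645
sqrt(LT) = sqrt(6.3828) = 2.5264
SS = 1.645 * 13.6366 * 2.5264 = 56.6732

56.6732 units


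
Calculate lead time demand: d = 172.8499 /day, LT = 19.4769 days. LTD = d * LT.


LTD = 172.8499 * 19.4769 = 3366.5802

3366.5802 units


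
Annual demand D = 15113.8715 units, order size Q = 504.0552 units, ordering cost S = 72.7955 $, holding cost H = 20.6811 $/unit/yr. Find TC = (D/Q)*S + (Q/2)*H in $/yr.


Ordering cost = D*S/Q = 2182.7408
Holding cost = Q*H/2 = 5212.2080
TC = 2182.7408 + 5212.2080 = 7394.9488

7394.9488 $/yr


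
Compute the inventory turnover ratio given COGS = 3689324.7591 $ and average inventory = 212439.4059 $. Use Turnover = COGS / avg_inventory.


Turnover = 3689324.7591 / 212439.4059 = 17.3665

17.3665


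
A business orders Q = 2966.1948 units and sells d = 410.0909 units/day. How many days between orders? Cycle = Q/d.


Cycle = 2966.1948 / 410.0909 = 7.2330

7.2330 days


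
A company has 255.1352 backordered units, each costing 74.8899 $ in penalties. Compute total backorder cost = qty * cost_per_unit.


Total = 255.1352 * 74.8899 = 19107.0496

19107.0496 $


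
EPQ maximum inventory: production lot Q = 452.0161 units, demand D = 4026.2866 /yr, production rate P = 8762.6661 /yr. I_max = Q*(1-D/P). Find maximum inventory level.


D/P = 0.4595
1 - D/P = 0.5405
I_max = 452.0161 * 0.5405 = 244.3229

244.3229 units


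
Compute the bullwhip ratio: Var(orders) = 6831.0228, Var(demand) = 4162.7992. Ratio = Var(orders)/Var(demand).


BW = 6831.0228 / 4162.7992 = 1.6410

1.6410


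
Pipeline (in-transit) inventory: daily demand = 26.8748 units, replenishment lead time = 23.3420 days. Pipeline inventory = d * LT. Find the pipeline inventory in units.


Pipeline = 26.8748 * 23.3420 = 627.3116

627.3116 units


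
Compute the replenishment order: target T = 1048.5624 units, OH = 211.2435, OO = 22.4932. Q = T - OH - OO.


Inventory position = OH + OO = 211.2435 + 22.4932 = 233.7367
Q = 1048.5624 - 233.7367 = 814.8257

814.8257 units


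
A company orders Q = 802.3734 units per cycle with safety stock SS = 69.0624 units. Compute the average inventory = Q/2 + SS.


Q/2 = 401.1867
Avg = 401.1867 + 69.0624 = 470.2491

470.2491 units


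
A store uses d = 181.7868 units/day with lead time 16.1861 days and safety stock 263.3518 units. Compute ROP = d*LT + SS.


d*LT = 181.7868 * 16.1861 = 2942.4193
ROP = 2942.4193 + 263.3518 = 3205.7711

3205.7711 units


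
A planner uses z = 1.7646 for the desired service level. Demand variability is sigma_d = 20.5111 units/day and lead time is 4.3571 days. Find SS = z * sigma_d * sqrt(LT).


sqrt(LT) = sqrt(4.3571) = 2.0874
SS = 1.7646 * 20.5111 * 2.0874 = 75.5499

75.5499 units


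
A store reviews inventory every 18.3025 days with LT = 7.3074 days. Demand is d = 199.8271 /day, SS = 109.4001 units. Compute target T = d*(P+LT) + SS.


P + LT = 25.6099
d*(P+LT) = 199.8271 * 25.6099 = 5117.5520
T = 5117.5520 + 109.4001 = 5226.9521

5226.9521 units


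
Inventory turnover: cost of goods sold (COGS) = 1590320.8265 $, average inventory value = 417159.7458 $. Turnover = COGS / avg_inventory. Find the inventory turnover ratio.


Turnover = 1590320.8265 / 417159.7458 = 3.8123

3.8123


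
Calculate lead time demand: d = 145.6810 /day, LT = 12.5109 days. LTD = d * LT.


LTD = 145.6810 * 12.5109 = 1822.6004

1822.6004 units


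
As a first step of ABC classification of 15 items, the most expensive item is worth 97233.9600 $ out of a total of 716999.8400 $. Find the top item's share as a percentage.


Top item = 97233.9600
Total = 716999.8400
Percentage = 97233.9600 / 716999.8400 * 100 = 13.5612

13.5612%


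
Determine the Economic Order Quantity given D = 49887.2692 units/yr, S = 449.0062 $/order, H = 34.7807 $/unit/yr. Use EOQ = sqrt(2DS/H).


2*D*S = 2 * 49887.2692 * 449.0062 = 44799386.3437
2*D*S/H = 1288053.0393
EOQ = sqrt(1288053.0393) = 1134.9242

1134.9242 units


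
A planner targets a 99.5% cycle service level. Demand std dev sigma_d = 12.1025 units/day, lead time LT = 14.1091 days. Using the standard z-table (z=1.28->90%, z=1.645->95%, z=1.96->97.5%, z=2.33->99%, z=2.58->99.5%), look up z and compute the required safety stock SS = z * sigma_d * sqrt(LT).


From the table, SL = 99.5% corresponds to z = 2.58
sqrt(LT) = sqrt(14.1091) = 3.7562
SS = 2.58 * 12.1025 * 3.7562 = 117.2855

117.2855 units


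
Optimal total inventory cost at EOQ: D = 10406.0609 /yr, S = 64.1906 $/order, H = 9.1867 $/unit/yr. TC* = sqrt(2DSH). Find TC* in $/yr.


2*D*S*H = 12272903.7513
TC* = sqrt(12272903.7513) = 3503.2704

3503.2704 $/yr
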